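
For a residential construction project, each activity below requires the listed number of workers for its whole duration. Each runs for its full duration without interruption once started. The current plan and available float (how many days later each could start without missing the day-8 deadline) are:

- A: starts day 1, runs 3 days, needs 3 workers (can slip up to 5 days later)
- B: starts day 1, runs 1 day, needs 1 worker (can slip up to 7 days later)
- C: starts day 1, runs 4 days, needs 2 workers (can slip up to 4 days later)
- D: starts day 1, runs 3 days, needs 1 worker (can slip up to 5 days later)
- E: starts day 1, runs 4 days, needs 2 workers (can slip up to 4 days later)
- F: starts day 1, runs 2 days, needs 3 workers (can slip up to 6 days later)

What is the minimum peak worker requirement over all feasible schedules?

5

Early-start (A@1, B@1, C@1, D@1, E@1, F@1) gives peak 12: d1:12  d2:11  d3:8  d4:4  d5:0  d6:0  d7:0  d8:0.
Shift C→2, D→4, E→4, F→7.
Schedule A@1, B@1, C@2, D@4, E@4, F@7: d1:4  d2:5  d3:5  d4:5  d5:5  d6:3  d7:5  d8:3 — peak 5.
Total worker-days = 35 over 8 days ⇒ peak ≥ ⌈35/8⌉ = 5, so 5 is optimal.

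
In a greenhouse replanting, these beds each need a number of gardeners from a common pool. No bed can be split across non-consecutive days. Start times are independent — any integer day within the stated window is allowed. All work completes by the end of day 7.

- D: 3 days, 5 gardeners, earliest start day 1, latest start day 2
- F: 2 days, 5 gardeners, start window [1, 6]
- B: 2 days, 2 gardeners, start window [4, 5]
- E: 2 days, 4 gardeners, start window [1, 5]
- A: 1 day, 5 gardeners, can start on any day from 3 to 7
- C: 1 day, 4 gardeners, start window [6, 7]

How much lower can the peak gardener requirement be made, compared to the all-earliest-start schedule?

Early-start peak: d1:14  d2:14  d3:10  d4:2  d5:2  d6:4  d7:0 ⇒ 14.
Leveled (D@1, F@4, B@4, E@1, A@6, C@6): d1:9  d2:9  d3:5  d4:7  d5:7  d6:9  d7:0 ⇒ 9.
Reduction 14 − 9 = 5.

5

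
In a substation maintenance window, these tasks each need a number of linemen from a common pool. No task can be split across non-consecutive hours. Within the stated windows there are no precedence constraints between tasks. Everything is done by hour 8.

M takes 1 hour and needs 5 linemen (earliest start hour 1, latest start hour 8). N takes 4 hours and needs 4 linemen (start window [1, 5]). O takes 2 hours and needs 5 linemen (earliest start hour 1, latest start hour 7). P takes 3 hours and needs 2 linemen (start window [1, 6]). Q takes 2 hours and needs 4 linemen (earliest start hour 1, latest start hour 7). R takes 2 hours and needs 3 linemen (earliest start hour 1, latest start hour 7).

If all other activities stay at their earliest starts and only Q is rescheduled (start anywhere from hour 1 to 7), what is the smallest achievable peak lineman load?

19

Q@1: h1:23  h2:18  h3:6  h4:4  h5:0  h6:0  h7:0  h8:0 → peak 23
Q@2: h1:19  h2:18  h3:10  h4:4  h5:0  h6:0  h7:0  h8:0 → peak 19
Q@3: h1:19  h2:14  h3:10  h4:8  h5:0  h6:0  h7:0  h8:0 → peak 19
Q@4: h1:19  h2:14  h3:6  h4:8  h5:4  h6:0  h7:0  h8:0 → peak 19
Q@5: h1:19  h2:14  h3:6  h4:4  h5:4  h6:4  h7:0  h8:0 → peak 19
Q@6: h1:19  h2:14  h3:6  h4:4  h5:0  h6:4  h7:4  h8:0 → peak 19
Q@7: h1:19  h2:14  h3:6  h4:4  h5:0  h6:0  h7:4  h8:4 → peak 19
Best is Q@2, peak 19.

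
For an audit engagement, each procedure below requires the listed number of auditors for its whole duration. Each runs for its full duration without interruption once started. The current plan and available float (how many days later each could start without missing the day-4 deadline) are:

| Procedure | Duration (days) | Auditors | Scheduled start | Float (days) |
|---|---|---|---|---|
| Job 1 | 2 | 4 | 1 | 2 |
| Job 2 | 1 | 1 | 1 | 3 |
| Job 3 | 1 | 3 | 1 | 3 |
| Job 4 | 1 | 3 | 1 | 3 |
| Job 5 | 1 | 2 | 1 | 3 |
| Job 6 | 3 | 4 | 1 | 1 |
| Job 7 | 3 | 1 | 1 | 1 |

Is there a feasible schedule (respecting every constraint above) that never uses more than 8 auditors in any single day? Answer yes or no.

no

The minimum achievable peak is 9; 8 < 9, so no feasible schedule stays within the cap.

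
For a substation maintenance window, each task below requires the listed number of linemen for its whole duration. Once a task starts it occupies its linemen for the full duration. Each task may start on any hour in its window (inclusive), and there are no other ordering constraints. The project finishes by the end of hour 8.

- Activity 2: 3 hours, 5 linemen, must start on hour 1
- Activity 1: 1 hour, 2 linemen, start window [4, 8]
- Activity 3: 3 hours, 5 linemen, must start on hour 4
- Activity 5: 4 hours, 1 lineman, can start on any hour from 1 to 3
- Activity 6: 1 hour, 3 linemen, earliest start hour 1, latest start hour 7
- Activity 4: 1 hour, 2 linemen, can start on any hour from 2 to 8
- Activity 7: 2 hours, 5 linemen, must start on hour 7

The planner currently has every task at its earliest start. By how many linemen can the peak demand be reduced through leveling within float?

1

Early-start peak: h1:9  h2:8  h3:6  h4:8  h5:5  h6:5  h7:5  h8:5 ⇒ 9.
Leveled (Activity 2@1, Activity 1@4, Activity 3@4, Activity 5@1, Activity 6@5, Activity 4@2, Activity 7@7): h1:6  h2:8  h3:6  h4:8  h5:8  h6:5  h7:5  h8:5 ⇒ 8.
Reduction 9 − 8 = 1.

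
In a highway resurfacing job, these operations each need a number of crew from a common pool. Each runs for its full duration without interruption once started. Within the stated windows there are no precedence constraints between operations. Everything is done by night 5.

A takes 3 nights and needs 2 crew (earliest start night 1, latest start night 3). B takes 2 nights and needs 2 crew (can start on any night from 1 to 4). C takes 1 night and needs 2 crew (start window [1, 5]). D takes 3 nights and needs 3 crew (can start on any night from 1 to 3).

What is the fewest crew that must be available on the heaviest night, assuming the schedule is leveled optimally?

Early-start (A@1, B@1, C@1, D@1) gives peak 9: n1:9  n2:7  n3:5  n4:0  n5:0.
Shift C→4, D→3.
Schedule A@1, B@1, C@4, D@3: n1:4  n2:4  n3:5  n4:5  n5:3 — peak 5.
Total crew member-nights = 21 over 5 nights ⇒ peak ≥ ⌈21/5⌉ = 5, so 5 is optimal.

5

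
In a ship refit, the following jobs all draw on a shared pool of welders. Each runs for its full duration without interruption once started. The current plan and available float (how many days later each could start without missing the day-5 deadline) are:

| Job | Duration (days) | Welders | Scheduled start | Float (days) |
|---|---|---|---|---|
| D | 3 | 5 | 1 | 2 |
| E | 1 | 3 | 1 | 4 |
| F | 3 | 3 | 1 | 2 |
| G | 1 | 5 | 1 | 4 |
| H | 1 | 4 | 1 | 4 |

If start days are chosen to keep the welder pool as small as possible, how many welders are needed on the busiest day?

Early-start (D@1, E@1, F@1, G@1, H@1) gives peak 20: d1:20  d2:8  d3:8  d4:0  d5:0.
Shift F→2, G→4, H→5.
Schedule D@1, E@1, F@2, G@4, H@5: d1:8  d2:8  d3:8  d4:8  d5:4 — peak 8.
Total welder-days = 36 over 5 days ⇒ peak ≥ ⌈36/5⌉ = 8, so 8 is optimal.

8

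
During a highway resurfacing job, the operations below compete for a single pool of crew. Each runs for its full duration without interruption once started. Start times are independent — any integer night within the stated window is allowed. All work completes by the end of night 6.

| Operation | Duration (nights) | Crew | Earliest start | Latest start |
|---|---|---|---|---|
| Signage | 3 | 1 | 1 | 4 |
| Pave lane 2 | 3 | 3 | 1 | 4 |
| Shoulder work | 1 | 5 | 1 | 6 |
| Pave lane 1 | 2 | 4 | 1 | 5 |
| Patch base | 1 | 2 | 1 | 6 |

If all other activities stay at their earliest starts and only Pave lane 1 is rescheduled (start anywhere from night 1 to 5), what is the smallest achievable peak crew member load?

11

Pave lane 1@1: n1:15  n2:8  n3:4  n4:0  n5:0  n6:0 → peak 15
Pave lane 1@2: n1:11  n2:8  n3:8  n4:0  n5:0  n6:0 → peak 11
Pave lane 1@3: n1:11  n2:4  n3:8  n4:4  n5:0  n6:0 → peak 11
Pave lane 1@4: n1:11  n2:4  n3:4  n4:4  n5:4  n6:0 → peak 11
Pave lane 1@5: n1:11  n2:4  n3:4  n4:0  n5:4  n6:4 → peak 11
Best is Pave lane 1@2, peak 11.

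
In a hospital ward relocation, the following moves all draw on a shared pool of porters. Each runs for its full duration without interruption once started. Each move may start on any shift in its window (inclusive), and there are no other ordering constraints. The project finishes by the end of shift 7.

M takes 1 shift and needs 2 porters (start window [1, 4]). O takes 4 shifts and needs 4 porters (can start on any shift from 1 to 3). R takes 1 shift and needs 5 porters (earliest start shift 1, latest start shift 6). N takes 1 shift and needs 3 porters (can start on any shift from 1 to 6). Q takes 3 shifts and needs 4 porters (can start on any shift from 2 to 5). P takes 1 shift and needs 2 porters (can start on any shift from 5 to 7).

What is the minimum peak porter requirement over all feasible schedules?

Early-start (M@1, O@1, R@1, N@1, Q@2, P@5) gives peak 14: s1:14  s2:8  s3:8  s4:8  s5:2  s6:0  s7:0.
Shift R→5, N→5, P→6.
Schedule M@1, O@1, R@5, N@5, Q@2, P@6: s1:6  s2:8  s3:8  s4:8  s5:8  s6:2  s7:0 — peak 8.

8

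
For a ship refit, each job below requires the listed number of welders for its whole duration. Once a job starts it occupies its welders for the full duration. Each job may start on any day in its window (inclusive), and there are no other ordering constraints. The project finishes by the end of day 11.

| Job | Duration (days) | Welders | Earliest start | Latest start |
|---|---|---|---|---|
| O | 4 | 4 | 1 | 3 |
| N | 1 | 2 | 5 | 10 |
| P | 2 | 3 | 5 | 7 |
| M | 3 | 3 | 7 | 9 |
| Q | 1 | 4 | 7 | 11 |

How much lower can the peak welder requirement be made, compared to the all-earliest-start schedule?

3

Early-start peak: d1:4  d2:4  d3:4  d4:4  d5:5  d6:3  d7:7  d8:3  d9:3  d10:0  d11:0 ⇒ 7.
Leveled (O@1, N@5, P@6, M@8, Q@11): d1:4  d2:4  d3:4  d4:4  d5:2  d6:3  d7:3  d8:3  d9:3  d10:3  d11:4 ⇒ 4.
Reduction 7 − 4 = 3.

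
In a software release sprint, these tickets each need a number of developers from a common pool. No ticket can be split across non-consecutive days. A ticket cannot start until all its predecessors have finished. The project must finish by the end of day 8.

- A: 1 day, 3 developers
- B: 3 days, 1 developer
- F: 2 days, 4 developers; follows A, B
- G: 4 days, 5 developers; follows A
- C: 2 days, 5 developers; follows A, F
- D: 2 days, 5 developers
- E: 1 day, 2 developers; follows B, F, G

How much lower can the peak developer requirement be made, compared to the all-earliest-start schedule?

2

Early-start peak: d1:9  d2:11  d3:6  d4:9  d5:9  d6:7  d7:5  d8:0 ⇒ 11.
Leveled (A@1, B@1, F@4, G@3, C@7, D@1, E@7): d1:9  d2:6  d3:6  d4:9  d5:9  d6:5  d7:7  d8:5 ⇒ 9.
Reduction 11 − 9 = 2.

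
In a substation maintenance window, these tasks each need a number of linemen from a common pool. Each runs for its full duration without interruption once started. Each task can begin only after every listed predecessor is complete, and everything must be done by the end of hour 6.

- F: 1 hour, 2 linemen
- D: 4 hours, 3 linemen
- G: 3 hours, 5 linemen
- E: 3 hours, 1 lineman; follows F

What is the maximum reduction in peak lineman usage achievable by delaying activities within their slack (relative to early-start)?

2

Early-start peak: h1:10  h2:9  h3:9  h4:4  h5:0  h6:0 ⇒ 10.
Leveled (F@1, D@2, G@1, E@4): h1:7  h2:8  h3:8  h4:4  h5:4  h6:1 ⇒ 8.
Reduction 10 − 8 = 2.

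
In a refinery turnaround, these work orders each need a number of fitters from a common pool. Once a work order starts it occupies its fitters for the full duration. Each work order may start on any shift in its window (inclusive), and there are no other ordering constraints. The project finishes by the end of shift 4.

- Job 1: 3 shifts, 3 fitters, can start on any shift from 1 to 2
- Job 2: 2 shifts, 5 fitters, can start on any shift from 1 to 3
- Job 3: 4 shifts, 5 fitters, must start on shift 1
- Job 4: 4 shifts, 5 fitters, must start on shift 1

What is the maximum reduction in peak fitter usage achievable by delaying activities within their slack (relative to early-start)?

0

Early-start peak: s1:18  s2:18  s3:13  s4:10 ⇒ 18.
Leveled (Job 1@1, Job 2@1, Job 3@1, Job 4@1): s1:18  s2:18  s3:13  s4:10 ⇒ 18.
Reduction 18 − 18 = 0.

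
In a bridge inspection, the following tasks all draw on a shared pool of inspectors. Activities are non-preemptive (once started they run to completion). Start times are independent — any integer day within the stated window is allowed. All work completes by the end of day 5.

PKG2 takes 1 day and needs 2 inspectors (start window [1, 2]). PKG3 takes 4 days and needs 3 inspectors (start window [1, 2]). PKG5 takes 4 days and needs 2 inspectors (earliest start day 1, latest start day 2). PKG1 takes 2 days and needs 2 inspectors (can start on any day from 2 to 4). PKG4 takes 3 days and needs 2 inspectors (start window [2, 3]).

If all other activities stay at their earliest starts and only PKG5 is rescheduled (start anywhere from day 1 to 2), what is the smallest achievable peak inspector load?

9

PKG5@1: d1:7  d2:9  d3:9  d4:7  d5:0 → peak 9
PKG5@2: d1:5  d2:9  d3:9  d4:7  d5:2 → peak 9
Best is PKG5@1, peak 9.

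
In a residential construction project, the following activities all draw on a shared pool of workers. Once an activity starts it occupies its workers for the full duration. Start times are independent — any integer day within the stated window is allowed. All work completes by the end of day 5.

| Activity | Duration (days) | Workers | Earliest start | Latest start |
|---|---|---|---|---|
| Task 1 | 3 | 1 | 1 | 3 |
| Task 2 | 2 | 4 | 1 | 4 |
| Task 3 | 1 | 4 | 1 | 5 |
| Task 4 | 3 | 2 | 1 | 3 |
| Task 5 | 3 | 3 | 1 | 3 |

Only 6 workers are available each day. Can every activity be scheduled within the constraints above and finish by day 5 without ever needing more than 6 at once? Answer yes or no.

no

The minimum achievable peak is 7; 6 < 7, so no feasible schedule stays within the cap.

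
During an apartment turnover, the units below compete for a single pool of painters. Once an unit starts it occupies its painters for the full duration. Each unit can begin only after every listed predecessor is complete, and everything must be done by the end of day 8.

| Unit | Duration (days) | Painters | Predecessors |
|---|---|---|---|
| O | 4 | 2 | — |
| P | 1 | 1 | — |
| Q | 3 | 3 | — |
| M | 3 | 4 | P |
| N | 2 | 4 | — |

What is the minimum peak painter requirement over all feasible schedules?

6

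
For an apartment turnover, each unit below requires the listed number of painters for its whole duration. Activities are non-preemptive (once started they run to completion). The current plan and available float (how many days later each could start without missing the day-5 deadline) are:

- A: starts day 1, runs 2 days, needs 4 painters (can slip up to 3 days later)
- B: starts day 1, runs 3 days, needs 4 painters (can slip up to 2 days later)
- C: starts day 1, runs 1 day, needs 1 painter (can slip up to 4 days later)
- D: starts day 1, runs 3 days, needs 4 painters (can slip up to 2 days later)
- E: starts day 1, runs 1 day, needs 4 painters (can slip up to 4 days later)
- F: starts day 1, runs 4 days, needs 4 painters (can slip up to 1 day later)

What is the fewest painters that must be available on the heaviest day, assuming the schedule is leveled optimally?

Early-start (A@1, B@1, C@1, D@1, E@1, F@1) gives peak 21: d1:21  d2:16  d3:12  d4:4  d5:0.
Shift D→3, E→4, F→2.
Schedule A@1, B@1, C@1, D@3, E@4, F@2: d1:9  d2:12  d3:12  d4:12  d5:8 — peak 12.

12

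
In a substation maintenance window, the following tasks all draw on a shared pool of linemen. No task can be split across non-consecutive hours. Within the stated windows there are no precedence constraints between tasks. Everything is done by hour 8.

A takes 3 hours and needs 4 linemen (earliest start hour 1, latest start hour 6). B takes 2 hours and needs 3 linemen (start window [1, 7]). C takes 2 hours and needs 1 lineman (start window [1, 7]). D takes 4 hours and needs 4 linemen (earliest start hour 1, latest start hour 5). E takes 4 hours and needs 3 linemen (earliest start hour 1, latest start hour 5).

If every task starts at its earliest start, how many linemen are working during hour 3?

At early start, hour 3 has: A, D, E.
Demand: 4 + 4 + 3 = 11.

11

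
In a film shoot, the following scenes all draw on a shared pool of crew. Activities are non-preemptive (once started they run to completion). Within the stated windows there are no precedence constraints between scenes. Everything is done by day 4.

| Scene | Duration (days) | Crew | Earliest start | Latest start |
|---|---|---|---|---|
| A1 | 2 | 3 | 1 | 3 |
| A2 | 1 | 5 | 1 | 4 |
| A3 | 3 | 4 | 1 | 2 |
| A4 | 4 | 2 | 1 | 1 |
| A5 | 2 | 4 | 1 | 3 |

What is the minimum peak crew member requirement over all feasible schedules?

10

Early-start (A1@1, A2@1, A3@1, A4@1, A5@1) gives peak 18: d1:18  d2:13  d3:6  d4:2.
Shift A3→2, A5→3.
Schedule A1@1, A2@1, A3@2, A4@1, A5@3: d1:10  d2:9  d3:10  d4:10 — peak 10.
Total crew member-days = 39 over 4 days ⇒ peak ≥ ⌈39/4⌉ = 10, so 10 is optimal.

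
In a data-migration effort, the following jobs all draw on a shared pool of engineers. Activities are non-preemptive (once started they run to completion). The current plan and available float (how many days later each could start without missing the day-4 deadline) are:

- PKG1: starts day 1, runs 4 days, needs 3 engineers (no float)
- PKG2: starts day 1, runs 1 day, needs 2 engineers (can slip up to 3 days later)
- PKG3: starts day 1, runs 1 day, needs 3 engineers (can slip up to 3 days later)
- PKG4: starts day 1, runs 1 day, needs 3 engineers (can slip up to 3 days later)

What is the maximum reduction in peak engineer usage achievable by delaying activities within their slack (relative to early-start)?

5

Early-start peak: d1:11  d2:3  d3:3  d4:3 ⇒ 11.
Leveled (PKG1@1, PKG2@1, PKG3@2, PKG4@3): d1:5  d2:6  d3:6  d4:3 ⇒ 6.
Reduction 11 − 6 = 5.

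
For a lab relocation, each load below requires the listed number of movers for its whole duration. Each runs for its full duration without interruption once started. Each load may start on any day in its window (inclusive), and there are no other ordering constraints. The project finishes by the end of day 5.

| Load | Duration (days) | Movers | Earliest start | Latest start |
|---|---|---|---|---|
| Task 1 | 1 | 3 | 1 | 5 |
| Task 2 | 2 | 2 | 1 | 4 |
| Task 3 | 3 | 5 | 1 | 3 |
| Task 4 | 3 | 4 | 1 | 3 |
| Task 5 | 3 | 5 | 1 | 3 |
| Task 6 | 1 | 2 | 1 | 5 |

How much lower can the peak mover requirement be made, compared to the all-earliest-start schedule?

Early-start peak: d1:21  d2:16  d3:14  d4:0  d5:0 ⇒ 21.
Leveled (Task 1@1, Task 2@1, Task 3@1, Task 4@1, Task 5@3, Task 6@2): d1:14  d2:13  d3:14  d4:5  d5:5 ⇒ 14.
Reduction 21 − 14 = 7.

7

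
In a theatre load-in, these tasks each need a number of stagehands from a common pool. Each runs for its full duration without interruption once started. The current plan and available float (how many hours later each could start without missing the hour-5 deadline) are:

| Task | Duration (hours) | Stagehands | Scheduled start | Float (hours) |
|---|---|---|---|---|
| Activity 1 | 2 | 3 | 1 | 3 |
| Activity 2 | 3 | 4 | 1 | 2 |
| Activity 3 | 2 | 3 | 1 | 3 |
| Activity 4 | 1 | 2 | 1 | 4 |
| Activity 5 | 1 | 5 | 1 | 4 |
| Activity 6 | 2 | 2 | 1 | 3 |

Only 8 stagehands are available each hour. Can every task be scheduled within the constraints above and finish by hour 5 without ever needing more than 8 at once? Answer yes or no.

Schedule Activity 1@1, Activity 2@1, Activity 3@3, Activity 4@4, Activity 5@5, Activity 6@4: h1:7  h2:7  h3:7  h4:7  h5:7 — peak 7 ≤ 8.

yes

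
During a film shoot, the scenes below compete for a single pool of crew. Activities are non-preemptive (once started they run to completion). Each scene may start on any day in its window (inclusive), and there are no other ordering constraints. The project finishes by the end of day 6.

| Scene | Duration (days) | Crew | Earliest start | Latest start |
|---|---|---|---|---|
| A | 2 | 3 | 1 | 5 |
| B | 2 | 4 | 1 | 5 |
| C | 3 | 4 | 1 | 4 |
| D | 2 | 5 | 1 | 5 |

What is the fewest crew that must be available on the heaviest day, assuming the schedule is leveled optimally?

Early-start (A@1, B@1, C@1, D@1) gives peak 16: d1:16  d2:16  d3:4  d4:0  d5:0  d6:0.
Shift B→3, D→5.
Schedule A@1, B@3, C@1, D@5: d1:7  d2:7  d3:8  d4:4  d5:5  d6:5 — peak 8.

8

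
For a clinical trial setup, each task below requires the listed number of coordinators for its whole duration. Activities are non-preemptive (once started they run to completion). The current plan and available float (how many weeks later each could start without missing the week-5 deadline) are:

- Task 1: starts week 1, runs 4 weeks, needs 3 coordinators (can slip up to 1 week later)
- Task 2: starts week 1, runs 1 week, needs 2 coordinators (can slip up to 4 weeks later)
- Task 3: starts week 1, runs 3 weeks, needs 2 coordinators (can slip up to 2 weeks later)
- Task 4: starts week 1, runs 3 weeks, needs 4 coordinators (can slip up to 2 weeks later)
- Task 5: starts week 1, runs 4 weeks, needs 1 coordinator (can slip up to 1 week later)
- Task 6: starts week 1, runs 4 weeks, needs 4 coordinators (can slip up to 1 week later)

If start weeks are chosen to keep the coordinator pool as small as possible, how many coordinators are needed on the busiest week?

Early-start (Task 1@1, Task 2@1, Task 3@1, Task 4@1, Task 5@1, Task 6@1) gives peak 16: w1:16  w2:14  w3:14  w4:8  w5:0.
Shift Task 6→2.
Schedule Task 1@1, Task 2@1, Task 3@1, Task 4@1, Task 5@1, Task 6@2: w1:12  w2:14  w3:14  w4:8  w5:4 — peak 14.

14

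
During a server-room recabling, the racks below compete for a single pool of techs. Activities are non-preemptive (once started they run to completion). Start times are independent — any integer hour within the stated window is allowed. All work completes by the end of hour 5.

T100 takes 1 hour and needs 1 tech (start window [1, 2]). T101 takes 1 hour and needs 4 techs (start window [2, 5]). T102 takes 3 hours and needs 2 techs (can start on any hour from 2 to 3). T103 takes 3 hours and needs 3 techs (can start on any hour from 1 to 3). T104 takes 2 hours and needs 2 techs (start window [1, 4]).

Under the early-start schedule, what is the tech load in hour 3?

At early start, hour 3 has: T102, T103.
Demand: 2 + 3 = 5.

5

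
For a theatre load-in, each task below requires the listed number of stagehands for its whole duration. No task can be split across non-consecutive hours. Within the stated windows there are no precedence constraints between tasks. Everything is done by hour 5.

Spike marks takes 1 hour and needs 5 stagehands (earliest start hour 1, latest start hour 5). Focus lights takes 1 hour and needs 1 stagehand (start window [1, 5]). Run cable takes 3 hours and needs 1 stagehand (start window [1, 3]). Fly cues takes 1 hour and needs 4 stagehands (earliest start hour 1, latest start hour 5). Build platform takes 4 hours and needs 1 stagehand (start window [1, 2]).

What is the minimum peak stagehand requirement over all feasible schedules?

Early-start (Spike marks@1, Focus lights@1, Run cable@1, Fly cues@1, Build platform@1) gives peak 12: h1:12  h2:2  h3:2  h4:1  h5:0.
Shift Focus lights→2, Run cable→2, Fly cues→5, Build platform→2.
Schedule Spike marks@1, Focus lights@2, Run cable@2, Fly cues@5, Build platform@2: h1:5  h2:3  h3:2  h4:2  h5:5 — peak 5.

5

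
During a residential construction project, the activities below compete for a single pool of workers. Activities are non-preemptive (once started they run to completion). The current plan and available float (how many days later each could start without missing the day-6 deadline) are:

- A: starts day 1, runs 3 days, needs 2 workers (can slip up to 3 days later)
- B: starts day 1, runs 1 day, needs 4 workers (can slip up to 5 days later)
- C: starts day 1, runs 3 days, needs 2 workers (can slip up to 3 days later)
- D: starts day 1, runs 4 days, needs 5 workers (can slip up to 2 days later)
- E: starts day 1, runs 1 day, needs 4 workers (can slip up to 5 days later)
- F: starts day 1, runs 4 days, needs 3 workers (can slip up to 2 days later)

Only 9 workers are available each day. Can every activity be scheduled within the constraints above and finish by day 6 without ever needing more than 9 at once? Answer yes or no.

no

The minimum achievable peak is 10; 9 < 10, so no feasible schedule stays within the cap.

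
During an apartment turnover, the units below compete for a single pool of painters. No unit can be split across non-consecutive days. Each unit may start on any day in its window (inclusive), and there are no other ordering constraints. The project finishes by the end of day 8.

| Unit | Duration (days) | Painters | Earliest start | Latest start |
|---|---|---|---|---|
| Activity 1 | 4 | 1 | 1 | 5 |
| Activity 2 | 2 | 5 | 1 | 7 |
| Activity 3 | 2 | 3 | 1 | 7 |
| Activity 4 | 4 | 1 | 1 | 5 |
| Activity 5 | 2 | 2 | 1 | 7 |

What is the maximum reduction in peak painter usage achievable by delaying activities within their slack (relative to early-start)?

7

Early-start peak: d1:12  d2:12  d3:2  d4:2  d5:0  d6:0  d7:0  d8:0 ⇒ 12.
Leveled (Activity 1@1, Activity 2@5, Activity 3@1, Activity 4@1, Activity 5@3): d1:5  d2:5  d3:4  d4:4  d5:5  d6:5  d7:0  d8:0 ⇒ 5.
Reduction 12 − 5 = 7.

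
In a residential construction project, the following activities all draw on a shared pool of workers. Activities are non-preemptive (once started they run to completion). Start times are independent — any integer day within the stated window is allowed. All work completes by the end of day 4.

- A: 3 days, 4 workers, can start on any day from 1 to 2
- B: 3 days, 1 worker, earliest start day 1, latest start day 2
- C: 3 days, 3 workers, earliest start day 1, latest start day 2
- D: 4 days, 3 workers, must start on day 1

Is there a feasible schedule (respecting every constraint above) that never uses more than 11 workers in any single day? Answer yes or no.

Schedule A@1, B@1, C@1, D@1: d1:11  d2:11  d3:11  d4:3 — peak 11 ≤ 11.

yes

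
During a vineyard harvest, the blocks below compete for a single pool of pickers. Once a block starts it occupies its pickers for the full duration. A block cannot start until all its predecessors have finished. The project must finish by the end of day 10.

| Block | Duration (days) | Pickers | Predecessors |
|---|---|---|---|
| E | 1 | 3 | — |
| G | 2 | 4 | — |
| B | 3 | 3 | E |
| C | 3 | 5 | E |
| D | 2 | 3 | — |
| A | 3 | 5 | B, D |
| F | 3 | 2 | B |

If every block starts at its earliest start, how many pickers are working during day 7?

7

At early start, day 7 has: A, F.
Demand: 5 + 2 = 7.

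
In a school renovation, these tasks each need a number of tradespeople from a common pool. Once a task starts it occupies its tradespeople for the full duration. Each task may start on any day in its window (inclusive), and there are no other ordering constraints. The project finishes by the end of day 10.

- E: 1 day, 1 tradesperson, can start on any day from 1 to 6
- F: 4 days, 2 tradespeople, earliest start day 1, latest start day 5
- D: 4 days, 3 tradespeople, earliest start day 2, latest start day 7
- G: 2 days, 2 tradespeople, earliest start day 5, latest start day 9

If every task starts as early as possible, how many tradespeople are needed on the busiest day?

Early-start schedule: E@1, F@1, D@2, G@5.
Load per day: day 1: 3, day 2: 5, day 3: 5, day 4: 5, day 5: 5, day 6: 2, day 7: 0, day 8: 0, day 9: 0, day 10: 0.
Peak is 5.

5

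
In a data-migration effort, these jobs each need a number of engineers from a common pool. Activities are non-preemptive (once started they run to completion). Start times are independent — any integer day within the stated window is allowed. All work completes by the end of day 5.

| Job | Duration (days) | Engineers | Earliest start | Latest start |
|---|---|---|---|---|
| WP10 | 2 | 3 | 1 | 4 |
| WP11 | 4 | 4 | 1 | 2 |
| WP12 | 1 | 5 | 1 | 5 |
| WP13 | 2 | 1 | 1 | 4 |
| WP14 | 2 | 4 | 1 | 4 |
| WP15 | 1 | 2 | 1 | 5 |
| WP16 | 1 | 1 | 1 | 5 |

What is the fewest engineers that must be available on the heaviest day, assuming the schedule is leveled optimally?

8

Early-start (WP10@1, WP11@1, WP12@1, WP13@1, WP14@1, WP15@1, WP16@1) gives peak 20: d1:20  d2:12  d3:4  d4:4  d5:0.
Shift WP12→5, WP14→3, WP15→5, WP16→5.
Schedule WP10@1, WP11@1, WP12@5, WP13@1, WP14@3, WP15@5, WP16@5: d1:8  d2:8  d3:8  d4:8  d5:8 — peak 8.
Total engineer-days = 40 over 5 days ⇒ peak ≥ ⌈40/5⌉ = 8, so 8 is optimal.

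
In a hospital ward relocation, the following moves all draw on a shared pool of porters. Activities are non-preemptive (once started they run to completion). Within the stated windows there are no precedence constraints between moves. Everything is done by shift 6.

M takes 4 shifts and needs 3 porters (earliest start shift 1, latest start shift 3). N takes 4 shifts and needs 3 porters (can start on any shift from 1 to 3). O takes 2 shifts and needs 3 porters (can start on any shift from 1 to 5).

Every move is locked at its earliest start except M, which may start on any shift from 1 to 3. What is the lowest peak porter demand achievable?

M@1: s1:9  s2:9  s3:6  s4:6  s5:0  s6:0 → peak 9
M@2: s1:6  s2:9  s3:6  s4:6  s5:3  s6:0 → peak 9
M@3: s1:6  s2:6  s3:6  s4:6  s5:3  s6:3 → peak 6
Best is M@3, peak 6.

6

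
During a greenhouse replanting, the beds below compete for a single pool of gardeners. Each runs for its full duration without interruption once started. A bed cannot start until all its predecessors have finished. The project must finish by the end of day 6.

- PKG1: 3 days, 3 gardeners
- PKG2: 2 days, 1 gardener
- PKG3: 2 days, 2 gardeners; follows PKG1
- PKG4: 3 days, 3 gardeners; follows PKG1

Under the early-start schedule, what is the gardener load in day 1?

At early start, day 1 has: PKG1, PKG2.
Demand: 3 + 1 = 4.

4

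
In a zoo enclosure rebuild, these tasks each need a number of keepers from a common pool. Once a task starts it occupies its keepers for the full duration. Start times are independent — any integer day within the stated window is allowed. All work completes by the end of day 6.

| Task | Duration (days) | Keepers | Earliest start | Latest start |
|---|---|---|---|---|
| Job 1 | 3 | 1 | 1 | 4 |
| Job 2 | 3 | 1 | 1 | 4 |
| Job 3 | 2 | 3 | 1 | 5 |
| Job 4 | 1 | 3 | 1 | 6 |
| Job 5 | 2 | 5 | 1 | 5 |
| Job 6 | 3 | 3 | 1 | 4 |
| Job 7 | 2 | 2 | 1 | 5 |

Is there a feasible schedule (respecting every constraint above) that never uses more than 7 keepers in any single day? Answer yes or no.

yes

Schedule Job 1@1, Job 2@1, Job 3@5, Job 4@3, Job 5@1, Job 6@4, Job 7@3: d1:7  d2:7  d3:7  d4:5  d5:6  d6:6 — peak 7 ≤ 7.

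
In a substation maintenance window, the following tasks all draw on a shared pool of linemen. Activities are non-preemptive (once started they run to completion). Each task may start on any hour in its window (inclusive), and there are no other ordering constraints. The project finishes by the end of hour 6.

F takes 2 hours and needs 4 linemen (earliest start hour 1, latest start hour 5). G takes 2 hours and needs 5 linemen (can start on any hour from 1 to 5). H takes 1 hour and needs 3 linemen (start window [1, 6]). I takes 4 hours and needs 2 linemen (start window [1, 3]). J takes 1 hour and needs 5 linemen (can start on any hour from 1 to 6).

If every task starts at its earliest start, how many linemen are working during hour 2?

At early start, hour 2 has: F, G, I.
Demand: 4 + 5 + 2 = 11.

11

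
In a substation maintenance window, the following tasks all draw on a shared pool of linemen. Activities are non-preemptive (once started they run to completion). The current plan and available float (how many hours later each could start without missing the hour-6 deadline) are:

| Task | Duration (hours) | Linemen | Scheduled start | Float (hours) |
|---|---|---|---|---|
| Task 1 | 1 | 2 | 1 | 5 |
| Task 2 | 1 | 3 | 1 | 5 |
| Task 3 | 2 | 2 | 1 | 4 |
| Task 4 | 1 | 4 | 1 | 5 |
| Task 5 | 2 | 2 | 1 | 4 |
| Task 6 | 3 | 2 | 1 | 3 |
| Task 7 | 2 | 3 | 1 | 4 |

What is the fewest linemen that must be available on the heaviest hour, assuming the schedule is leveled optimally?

6

Early-start (Task 1@1, Task 2@1, Task 3@1, Task 4@1, Task 5@1, Task 6@1, Task 7@1) gives peak 18: h1:18  h2:9  h3:2  h4:0  h5:0  h6:0.
Shift Task 3→2, Task 4→2, Task 5→3, Task 6→3, Task 7→5.
Schedule Task 1@1, Task 2@1, Task 3@2, Task 4@2, Task 5@3, Task 6@3, Task 7@5: h1:5  h2:6  h3:6  h4:4  h5:5  h6:3 — peak 6.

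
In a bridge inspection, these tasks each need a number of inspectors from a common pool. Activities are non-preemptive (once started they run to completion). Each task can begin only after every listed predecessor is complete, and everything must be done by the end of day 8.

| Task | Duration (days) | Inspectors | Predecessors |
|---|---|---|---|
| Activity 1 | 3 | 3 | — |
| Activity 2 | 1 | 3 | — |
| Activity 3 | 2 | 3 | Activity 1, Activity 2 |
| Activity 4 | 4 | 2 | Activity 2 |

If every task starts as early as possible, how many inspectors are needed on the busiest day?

6

Early-start schedule: Activity 1@1, Activity 2@1, Activity 3@4, Activity 4@2.
Load per day: day 1: 6, day 2: 5, day 3: 5, day 4: 5, day 5: 5, day 6: 0, day 7: 0, day 8: 0.
Peak is 6.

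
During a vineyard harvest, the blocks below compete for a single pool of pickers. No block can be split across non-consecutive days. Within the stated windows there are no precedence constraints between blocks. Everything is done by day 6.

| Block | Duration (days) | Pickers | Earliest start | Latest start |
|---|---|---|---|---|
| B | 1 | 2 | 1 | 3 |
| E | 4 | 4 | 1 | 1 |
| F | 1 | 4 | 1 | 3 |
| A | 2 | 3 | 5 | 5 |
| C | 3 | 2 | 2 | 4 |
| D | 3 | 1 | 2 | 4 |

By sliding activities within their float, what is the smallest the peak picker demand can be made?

8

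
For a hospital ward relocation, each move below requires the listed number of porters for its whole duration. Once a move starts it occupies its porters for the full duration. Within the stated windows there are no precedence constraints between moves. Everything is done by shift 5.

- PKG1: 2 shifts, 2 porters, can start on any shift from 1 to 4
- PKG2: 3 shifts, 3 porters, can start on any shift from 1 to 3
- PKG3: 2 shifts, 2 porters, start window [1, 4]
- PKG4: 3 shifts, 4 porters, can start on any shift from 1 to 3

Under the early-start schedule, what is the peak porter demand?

Early-start schedule: PKG1@1, PKG2@1, PKG3@1, PKG4@1.
Load per shift: shift 1: 11, shift 2: 11, shift 3: 7, shift 4: 0, shift 5: 0.
Peak is 11.

11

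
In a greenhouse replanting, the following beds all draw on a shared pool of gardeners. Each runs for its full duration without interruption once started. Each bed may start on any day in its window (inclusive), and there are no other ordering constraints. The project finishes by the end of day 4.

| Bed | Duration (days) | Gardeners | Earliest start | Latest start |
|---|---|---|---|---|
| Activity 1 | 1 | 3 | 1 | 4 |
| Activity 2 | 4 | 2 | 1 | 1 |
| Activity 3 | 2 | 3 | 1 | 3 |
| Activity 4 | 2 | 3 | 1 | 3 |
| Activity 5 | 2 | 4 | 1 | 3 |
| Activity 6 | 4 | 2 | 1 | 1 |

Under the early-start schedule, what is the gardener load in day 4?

At early start, day 4 has: Activity 2, Activity 6.
Demand: 2 + 2 = 4.

4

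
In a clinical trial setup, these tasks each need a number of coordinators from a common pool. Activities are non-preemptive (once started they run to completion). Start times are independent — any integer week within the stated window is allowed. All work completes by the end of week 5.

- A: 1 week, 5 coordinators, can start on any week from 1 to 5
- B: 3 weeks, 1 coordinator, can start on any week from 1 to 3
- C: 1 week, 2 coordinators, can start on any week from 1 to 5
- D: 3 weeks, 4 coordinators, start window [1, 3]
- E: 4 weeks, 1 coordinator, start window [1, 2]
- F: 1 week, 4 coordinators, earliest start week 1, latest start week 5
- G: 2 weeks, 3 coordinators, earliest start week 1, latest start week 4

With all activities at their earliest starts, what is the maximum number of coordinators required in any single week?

20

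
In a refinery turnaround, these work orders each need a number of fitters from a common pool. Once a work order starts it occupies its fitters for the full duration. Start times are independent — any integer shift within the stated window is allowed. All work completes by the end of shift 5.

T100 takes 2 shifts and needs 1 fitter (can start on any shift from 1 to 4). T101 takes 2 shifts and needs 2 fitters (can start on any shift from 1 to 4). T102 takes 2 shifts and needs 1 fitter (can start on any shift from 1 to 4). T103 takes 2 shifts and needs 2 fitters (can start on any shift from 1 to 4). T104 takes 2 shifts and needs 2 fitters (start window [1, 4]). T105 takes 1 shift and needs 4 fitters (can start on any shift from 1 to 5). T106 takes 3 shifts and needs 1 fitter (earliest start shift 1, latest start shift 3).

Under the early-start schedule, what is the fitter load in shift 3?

At early start, shift 3 has: T106.
Demand: 1 = 1.

1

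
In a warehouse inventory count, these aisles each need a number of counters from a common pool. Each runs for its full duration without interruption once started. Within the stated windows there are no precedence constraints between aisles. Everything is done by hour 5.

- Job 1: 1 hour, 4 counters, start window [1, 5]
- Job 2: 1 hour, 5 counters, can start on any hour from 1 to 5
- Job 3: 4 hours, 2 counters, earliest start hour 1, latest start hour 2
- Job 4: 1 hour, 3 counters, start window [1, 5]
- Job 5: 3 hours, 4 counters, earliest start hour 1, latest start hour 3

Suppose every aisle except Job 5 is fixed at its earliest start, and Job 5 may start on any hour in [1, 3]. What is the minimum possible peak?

14

Job 5@1: h1:18  h2:6  h3:6  h4:2  h5:0 → peak 18
Job 5@2: h1:14  h2:6  h3:6  h4:6  h5:0 → peak 14
Job 5@3: h1:14  h2:2  h3:6  h4:6  h5:4 → peak 14
Best is Job 5@2, peak 14.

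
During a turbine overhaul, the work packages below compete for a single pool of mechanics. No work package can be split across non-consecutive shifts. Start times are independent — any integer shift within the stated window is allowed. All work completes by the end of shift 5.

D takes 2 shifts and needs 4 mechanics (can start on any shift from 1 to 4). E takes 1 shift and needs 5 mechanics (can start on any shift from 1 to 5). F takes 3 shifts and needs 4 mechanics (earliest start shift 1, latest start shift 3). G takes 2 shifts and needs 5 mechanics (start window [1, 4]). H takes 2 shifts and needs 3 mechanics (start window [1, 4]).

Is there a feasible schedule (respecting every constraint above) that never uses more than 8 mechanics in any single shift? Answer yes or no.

Total mechanic-shifts = 41; over 5 shifts the average is 41/5 > 8, so some shift must exceed 8.

no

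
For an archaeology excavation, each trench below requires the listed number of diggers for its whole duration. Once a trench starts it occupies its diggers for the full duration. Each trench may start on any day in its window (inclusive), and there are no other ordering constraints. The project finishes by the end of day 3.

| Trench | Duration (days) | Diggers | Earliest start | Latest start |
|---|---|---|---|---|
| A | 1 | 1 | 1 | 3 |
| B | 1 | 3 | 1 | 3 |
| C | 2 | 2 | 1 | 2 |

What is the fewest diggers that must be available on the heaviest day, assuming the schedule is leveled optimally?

Early-start (A@1, B@1, C@1) gives peak 6: d1:6  d2:2  d3:0.
Shift B→3.
Schedule A@1, B@3, C@1: d1:3  d2:2  d3:3 — peak 3.
Total digger-days = 8 over 3 days ⇒ peak ≥ ⌈8/3⌉ = 3, so 3 is optimal.

3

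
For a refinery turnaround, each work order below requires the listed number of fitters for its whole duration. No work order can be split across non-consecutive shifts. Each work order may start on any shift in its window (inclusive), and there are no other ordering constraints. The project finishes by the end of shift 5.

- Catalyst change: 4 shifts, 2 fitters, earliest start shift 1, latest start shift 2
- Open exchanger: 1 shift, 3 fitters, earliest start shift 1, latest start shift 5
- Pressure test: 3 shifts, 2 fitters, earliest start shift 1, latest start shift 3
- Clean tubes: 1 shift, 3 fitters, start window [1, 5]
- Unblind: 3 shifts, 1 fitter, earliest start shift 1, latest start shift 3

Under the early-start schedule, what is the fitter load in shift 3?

5

At early start, shift 3 has: Catalyst change, Pressure test, Unblind.
Demand: 2 + 2 + 1 = 5.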